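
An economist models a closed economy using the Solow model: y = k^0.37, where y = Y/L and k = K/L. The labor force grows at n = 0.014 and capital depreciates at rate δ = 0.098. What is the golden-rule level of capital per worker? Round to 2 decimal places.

k_gold ≈ 6.66

Capital per worker breaks even when investment replaces (n + δ)·k; here n + δ = 0.112.
Setting f'(k) = n+δ gives 0.37·k^(0.37−1) = 0.112, hence k_gold = (0.37/0.112)^(1/0.63) ≈ 6.6647.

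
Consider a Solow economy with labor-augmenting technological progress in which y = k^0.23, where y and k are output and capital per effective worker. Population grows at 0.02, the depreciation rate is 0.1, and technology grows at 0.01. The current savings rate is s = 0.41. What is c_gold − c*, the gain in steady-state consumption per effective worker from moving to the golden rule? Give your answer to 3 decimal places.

Capital per effective worker breaks even when investment replaces (n + g + δ)·k; here n + g + δ = 0.13.
Current steady state (s = 0.41): k* = (0.41/0.13)^(1/0.77) ≈ 4.4447, y* = 4.4447^0.23 ≈ 1.4093, c* = (1−0.41)·1.4093 ≈ 0.8315.
Golden rule sets MPK = n+g+δ: 0.23·k^(0.23−1) = 0.13, so k_gold = (0.23/0.13)^(1/0.77) ≈ 2.0980.
y_gold = 2.0980^0.23 ≈ 1.1858, c_gold = y_gold − 0.13·k_gold ≈ 0.9131.
Gain: Δc = 0.9131 − 0.8315 ≈ 0.0816.

Δc ≈ 0.082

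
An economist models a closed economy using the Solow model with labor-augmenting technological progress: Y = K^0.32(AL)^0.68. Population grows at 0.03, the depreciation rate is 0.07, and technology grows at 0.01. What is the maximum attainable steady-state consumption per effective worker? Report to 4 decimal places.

c_gold ≈ 1.1240

Break-even investment rate: n + g + δ = 0.03 + 0.01 + 0.07 = 0.11.
Setting f'(k) = n+g+δ gives 0.32·k^(0.32−1) = 0.11, hence k_gold = (0.32/0.11)^(1/0.68) ≈ 4.8083.
y_gold = 4.8083^0.32 ≈ 1.6529.
c_gold = y_gold − (n+g+δ)·k_gold = 1.6529 − 0.11·4.8083 ≈ 1.1240.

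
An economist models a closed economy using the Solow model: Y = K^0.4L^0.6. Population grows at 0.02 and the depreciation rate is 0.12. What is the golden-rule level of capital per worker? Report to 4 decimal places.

Break-even investment rate: n + δ = 0.02 + 0.12 = 0.14.
Setting f'(k) = n+δ gives 0.4·k^(0.4−1) = 0.14, hence k_gold = (0.4/0.14)^(1/0.6) ≈ 5.7529.

k_gold ≈ 5.7529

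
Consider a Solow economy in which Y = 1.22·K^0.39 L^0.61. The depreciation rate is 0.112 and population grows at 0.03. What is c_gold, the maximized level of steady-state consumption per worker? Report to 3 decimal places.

c_gold ≈ 1.612

Capital per worker breaks even when investment replaces (n + δ)·k; here n + δ = 0.142.
Golden rule sets MPK = n+δ: 0.39·1.22·k^(0.39−1) = 0.142, so k_gold = (0.39·1.22/0.142)^(1/0.61) ≈ 7.2590.
y_gold = 1.22·7.2590^0.39 ≈ 2.6430.
c_gold = y_gold − (n+δ)·k_gold = 2.6430 − 0.142·7.2590 ≈ 1.6123.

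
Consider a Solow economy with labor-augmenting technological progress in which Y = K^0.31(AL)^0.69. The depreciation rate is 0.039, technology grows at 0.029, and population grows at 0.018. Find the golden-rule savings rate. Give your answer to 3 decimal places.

s_gold = 0.310

Break-even investment rate: n + g + δ = 0.018 + 0.029 + 0.039 = 0.086.
At the golden rule MPK = n+g+δ, and in any Cobb-Douglas steady state s = (n+g+δ)·k/y = MPK·k/y = capital's share 0.31.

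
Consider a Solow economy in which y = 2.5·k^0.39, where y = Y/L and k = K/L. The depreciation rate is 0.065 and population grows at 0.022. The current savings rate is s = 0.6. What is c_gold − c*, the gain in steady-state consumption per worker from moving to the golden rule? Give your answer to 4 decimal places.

Δc ≈ 0.9747

Break-even investment rate: n + δ = 0.022 + 0.065 = 0.087.
Current steady state (s = 0.6): k* = (0.6·2.5/0.087)^(1/0.61) ≈ 106.4553, y* = 2.5·106.4553^0.39 ≈ 15.4360, c* = (1−0.6)·15.4360 ≈ 6.1744.
Golden rule sets MPK = n+δ: 0.39·2.5·k^(0.39−1) = 0.087, so k_gold = (0.39·2.5/0.087)^(1/0.61) ≈ 52.5373.
y_gold = 2.5·52.5373^0.39 ≈ 11.7199, c_gold = y_gold − 0.087·k_gold ≈ 7.1491.
Gain: Δc = 7.1491 − 6.1744 ≈ 0.9747.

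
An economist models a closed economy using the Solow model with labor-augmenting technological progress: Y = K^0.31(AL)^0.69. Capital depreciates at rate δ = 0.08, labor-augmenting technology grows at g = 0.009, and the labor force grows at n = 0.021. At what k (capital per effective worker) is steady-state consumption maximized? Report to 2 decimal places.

k_gold ≈ 4.49

The effective depreciation rate is n + g + δ = 0.021 + 0.009 + 0.08 = 0.11.
Setting f'(k) = n+g+δ gives 0.31·k^(0.31−1) = 0.11, hence k_gold = (0.31/0.11)^(1/0.69) ≈ 4.4888.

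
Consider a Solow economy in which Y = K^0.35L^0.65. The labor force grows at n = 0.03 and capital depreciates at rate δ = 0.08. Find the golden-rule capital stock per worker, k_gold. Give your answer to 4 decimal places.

k_gold ≈ 5.9340

n + δ = 0.03 + 0.08 = 0.11.
At the golden rule the marginal product of capital equals n+δ: 0.35·k^(0.35−1) = 0.11. Solving, k_gold = (0.35/0.11)^(1/0.65) ≈ 5.9340.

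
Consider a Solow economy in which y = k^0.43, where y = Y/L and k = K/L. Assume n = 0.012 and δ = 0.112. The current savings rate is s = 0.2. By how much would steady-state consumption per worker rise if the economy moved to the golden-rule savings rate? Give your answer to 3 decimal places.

n + δ = 0.012 + 0.112 = 0.124.
Current steady state (s = 0.2): k* = (0.2/0.124)^(1/0.57) ≈ 2.3133, y* = 2.3133^0.43 ≈ 1.4342, c* = (1−0.2)·1.4342 ≈ 1.1474.
At the golden rule the marginal product of capital equals n+δ: 0.43·k^(0.43−1) = 0.124. Solving, k_gold = (0.43/0.124)^(1/0.57) ≈ 8.8603.
y_gold = 8.8603^0.43 ≈ 2.5551, c_gold = y_gold − 0.124·k_gold ≈ 1.4564.
Gain: Δc = 1.4564 − 1.1474 ≈ 0.3090.

Δc ≈ 0.309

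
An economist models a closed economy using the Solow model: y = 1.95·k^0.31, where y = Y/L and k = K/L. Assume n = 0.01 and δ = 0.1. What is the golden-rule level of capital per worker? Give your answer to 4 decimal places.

Capital per worker breaks even when investment replaces (n + δ)·k; here n + δ = 0.11.
Setting f'(k) = n+δ gives 0.31·1.95·k^(0.31−1) = 0.11, hence k_gold = (0.31·1.95/0.11)^(1/0.69) ≈ 11.8160.

k_gold ≈ 11.8160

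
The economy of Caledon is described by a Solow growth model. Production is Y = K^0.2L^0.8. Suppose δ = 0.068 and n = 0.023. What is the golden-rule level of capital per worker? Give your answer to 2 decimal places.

k_gold ≈ 2.68

Break-even investment rate: n + δ = 0.023 + 0.068 = 0.091.
Golden rule sets MPK = n+δ: 0.2·k^(0.2−1) = 0.091, so k_gold = (0.2/0.091)^(1/0.8) ≈ 2.6760.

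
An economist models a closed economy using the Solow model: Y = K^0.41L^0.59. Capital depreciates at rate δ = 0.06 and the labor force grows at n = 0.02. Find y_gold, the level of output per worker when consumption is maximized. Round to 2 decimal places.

The effective depreciation rate is n + δ = 0.02 + 0.06 = 0.08.
Golden rule sets MPK = n+δ: 0.41·k^(0.41−1) = 0.08, so k_gold = (0.41/0.08)^(1/0.59) ≈ 15.9541.
Output: y_gold = k_gold^0.41 = 15.9541^0.41 ≈ 3.1130.

y_gold ≈ 3.11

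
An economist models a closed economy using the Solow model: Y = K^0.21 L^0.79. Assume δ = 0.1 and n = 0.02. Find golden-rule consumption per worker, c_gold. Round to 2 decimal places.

Capital per worker breaks even when investment replaces (n + δ)·k; here n + δ = 0.12.
Maximizing c = f(k) − (n+δ)·k gives f'(k) = n+δ, i.e. 0.21·k^(0.21−1) = 0.12, so k_gold = (0.21/0.12)^(1/0.79) ≈ 2.0307.
y_gold = 2.0307^0.21 ≈ 1.1604.
c_gold = y_gold − (n+δ)·k_gold = 1.1604 − 0.12·2.0307 ≈ 0.9167.

c_gold ≈ 0.92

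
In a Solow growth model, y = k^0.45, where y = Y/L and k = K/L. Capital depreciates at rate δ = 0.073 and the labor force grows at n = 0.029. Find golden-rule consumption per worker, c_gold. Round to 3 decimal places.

c_gold ≈ 1.853

The effective depreciation rate is n + δ = 0.029 + 0.073 = 0.102.
Setting f'(k) = n+δ gives 0.45·k^(0.45−1) = 0.102, hence k_gold = (0.45/0.102)^(1/0.55) ≈ 14.8601.
y_gold = 14.8601^0.45 ≈ 3.3683.
c_gold = y_gold − (n+δ)·k_gold = 3.3683 − 0.102·14.8601 ≈ 1.8526.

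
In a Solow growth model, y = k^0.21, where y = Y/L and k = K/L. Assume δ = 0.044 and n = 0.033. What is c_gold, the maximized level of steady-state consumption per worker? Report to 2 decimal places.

c_gold ≈ 1.03

n + δ = 0.033 + 0.044 = 0.077.
At the golden rule the marginal product of capital equals n+δ: 0.21·k^(0.21−1) = 0.077. Solving, k_gold = (0.21/0.077)^(1/0.79) ≈ 3.5609.
y_gold = 3.5609^0.21 ≈ 1.3056.
c_gold = y_gold − (n+δ)·k_gold = 1.3056 − 0.077·3.5609 ≈ 1.0315.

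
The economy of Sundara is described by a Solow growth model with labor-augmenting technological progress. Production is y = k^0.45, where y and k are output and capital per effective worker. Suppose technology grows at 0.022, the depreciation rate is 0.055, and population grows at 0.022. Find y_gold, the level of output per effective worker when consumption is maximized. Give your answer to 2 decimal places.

n + g + δ = 0.022 + 0.022 + 0.055 = 0.099.
At the golden rule the marginal product of capital equals n+g+δ: 0.45·k^(0.45−1) = 0.099. Solving, k_gold = (0.45/0.099)^(1/0.55) ≈ 15.6890.
Output: y_gold = k_gold^0.45 = 15.6890^0.45 ≈ 3.4516.

y_gold ≈ 3.45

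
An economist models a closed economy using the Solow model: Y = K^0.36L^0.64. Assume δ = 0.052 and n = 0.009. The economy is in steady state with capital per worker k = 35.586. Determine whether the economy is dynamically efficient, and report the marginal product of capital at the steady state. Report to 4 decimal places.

dynamically inefficient; MPK ≈ 0.0366

n + δ = 0.009 + 0.052 = 0.061.
MPK = 0.36·k^(0.36−1) = 0.36·35.586^(-0.64) ≈ 0.0366.
MPK < 0.061, so the economy is dynamically inefficient (over-saving).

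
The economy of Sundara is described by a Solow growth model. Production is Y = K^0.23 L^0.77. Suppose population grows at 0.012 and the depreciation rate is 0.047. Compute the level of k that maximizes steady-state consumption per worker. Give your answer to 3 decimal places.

The effective depreciation rate is n + δ = 0.012 + 0.047 = 0.059.
Golden rule sets MPK = n+δ: 0.23·k^(0.23−1) = 0.059, so k_gold = (0.23/0.059)^(1/0.77) ≈ 5.8529.

k_gold ≈ 5.853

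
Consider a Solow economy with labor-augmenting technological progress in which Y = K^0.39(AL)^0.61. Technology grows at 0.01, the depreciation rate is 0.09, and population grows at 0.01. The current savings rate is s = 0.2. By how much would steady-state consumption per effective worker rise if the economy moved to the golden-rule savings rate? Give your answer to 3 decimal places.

n + g + δ = 0.01 + 0.01 + 0.09 = 0.11.
Current steady state (s = 0.2): k* = (0.2/0.11)^(1/0.61) ≈ 2.6646, y* = 2.6646^0.39 ≈ 1.4655, c* = (1−0.2)·1.4655 ≈ 1.1724.
Maximizing c = f(k) − (n+g+δ)·k gives f'(k) = n+g+δ, i.e. 0.39·k^(0.39−1) = 0.11, so k_gold = (0.39/0.11)^(1/0.61) ≈ 7.9635.
y_gold = 7.9635^0.39 ≈ 2.2461, c_gold = y_gold − 0.11·k_gold ≈ 1.3701.
Gain: Δc = 1.3701 − 1.1724 ≈ 0.1977.

Δc ≈ 0.198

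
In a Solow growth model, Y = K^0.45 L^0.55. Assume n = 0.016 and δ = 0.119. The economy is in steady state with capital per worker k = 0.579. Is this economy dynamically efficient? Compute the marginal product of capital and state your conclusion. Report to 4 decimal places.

Capital per worker breaks even when investment replaces (n + δ)·k; here n + δ = 0.135.
MPK = 0.45·k^(0.45−1) = 0.45·0.579^(-0.55) ≈ 0.6078.
MPK > 0.135, so the economy is dynamically efficient (under-saving).

dynamically efficient; MPK ≈ 0.6078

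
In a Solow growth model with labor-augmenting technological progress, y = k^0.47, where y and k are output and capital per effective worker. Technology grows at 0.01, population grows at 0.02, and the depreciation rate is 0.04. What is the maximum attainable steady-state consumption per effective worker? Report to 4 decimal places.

c_gold ≈ 2.8685

Break-even investment rate: n + g + δ = 0.02 + 0.01 + 0.04 = 0.07.
Maximizing c = f(k) − (n+g+δ)·k gives f'(k) = n+g+δ, i.e. 0.47·k^(0.47−1) = 0.07, so k_gold = (0.47/0.07)^(1/0.53) ≈ 36.3393.
y_gold = 36.3393^0.47 ≈ 5.4122.
c_gold = y_gold − (n+g+δ)·k_gold = 5.4122 − 0.07·36.3393 ≈ 2.8685.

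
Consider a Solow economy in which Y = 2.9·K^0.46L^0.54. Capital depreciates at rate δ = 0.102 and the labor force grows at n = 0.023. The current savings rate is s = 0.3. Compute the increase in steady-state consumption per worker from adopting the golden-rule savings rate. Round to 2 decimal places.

Δc ≈ 1.17

n + δ = 0.023 + 0.102 = 0.125.
Current steady state (s = 0.3): k* = (0.3·2.9/0.125)^(1/0.54) ≈ 36.3402, y* = 2.9·36.3402^0.46 ≈ 15.1418, c* = (1−0.3)·15.1418 ≈ 10.5992.
Golden rule sets MPK = n+δ: 0.46·2.9·k^(0.46−1) = 0.125, so k_gold = (0.46·2.9/0.125)^(1/0.54) ≈ 80.1971.
y_gold = 2.9·80.1971^0.46 ≈ 21.7927, c_gold = y_gold − 0.125·k_gold ≈ 11.7681.
Gain: Δc = 11.7681 − 10.5992 ≈ 1.1688.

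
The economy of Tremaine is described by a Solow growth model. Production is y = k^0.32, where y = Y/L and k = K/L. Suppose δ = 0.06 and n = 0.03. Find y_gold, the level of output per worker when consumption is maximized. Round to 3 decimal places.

Break-even investment rate: n + δ = 0.03 + 0.06 = 0.09.
Golden rule sets MPK = n+δ: 0.32·k^(0.32−1) = 0.09, so k_gold = (0.32/0.09)^(1/0.68) ≈ 6.4589.
Output: y_gold = k_gold^0.32 = 6.4589^0.32 ≈ 1.8166.

y_gold ≈ 1.817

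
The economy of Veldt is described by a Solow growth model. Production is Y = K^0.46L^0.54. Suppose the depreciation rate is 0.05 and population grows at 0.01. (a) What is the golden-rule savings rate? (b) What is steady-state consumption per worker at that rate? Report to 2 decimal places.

Break-even investment rate: n + δ = 0.01 + 0.05 = 0.06.
For Cobb-Douglas, s_gold equals capital's share: s_gold = 0.46.
Golden rule sets MPK = n+δ: 0.46·k^(0.46−1) = 0.06, so k_gold = (0.46/0.06)^(1/0.54) ≈ 43.4671.
y_gold = 43.4671^0.46 ≈ 5.6696; c_gold = (1−0.46)·y_gold ≈ 3.0616.

(a) s_gold = 0.46; (b) c_gold ≈ 3.06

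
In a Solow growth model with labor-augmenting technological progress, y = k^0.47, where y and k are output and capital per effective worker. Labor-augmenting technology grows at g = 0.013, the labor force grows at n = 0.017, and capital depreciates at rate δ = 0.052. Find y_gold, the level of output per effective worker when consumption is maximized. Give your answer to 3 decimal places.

y_gold ≈ 4.704

Break-even investment rate: n + g + δ = 0.017 + 0.013 + 0.052 = 0.082.
Maximizing c = f(k) − (n+g+δ)·k gives f'(k) = n+g+δ, i.e. 0.47·k^(0.47−1) = 0.082, so k_gold = (0.47/0.082)^(1/0.53) ≈ 26.9603.
Output: y_gold = k_gold^0.47 = 26.9603^0.47 ≈ 4.7037.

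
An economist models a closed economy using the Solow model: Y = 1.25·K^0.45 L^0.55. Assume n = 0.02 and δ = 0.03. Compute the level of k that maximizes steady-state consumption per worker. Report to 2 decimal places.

Break-even investment rate: n + δ = 0.02 + 0.03 = 0.05.
Golden rule sets MPK = n+δ: 0.45·1.25·k^(0.45−1) = 0.05, so k_gold = (0.45·1.25/0.05)^(1/0.55) ≈ 81.5054.

k_gold ≈ 81.51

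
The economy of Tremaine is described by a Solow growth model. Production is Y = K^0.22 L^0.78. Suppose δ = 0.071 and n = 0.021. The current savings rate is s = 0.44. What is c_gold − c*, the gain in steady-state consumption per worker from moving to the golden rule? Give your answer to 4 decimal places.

Capital per worker breaks even when investment replaces (n + δ)·k; here n + δ = 0.092.
Current steady state (s = 0.44): k* = (0.44/0.092)^(1/0.78) ≈ 7.4364, y* = 7.4364^0.22 ≈ 1.5549, c* = (1−0.44)·1.5549 ≈ 0.8707.
Golden rule sets MPK = n+δ: 0.22·k^(0.22−1) = 0.092, so k_gold = (0.22/0.092)^(1/0.78) ≈ 3.0579.
y_gold = 3.0579^0.22 ≈ 1.2788, c_gold = y_gold − 0.092·k_gold ≈ 0.9974.
Gain: Δc = 0.9974 − 0.8707 ≈ 0.1267.

Δc ≈ 0.1267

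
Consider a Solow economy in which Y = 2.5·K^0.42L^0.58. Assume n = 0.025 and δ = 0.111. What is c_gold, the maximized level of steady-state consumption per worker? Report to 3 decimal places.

c_gold ≈ 6.370

The effective depreciation rate is n + δ = 0.025 + 0.111 = 0.136.
Maximizing c = f(k) − (n+δ)·k gives f'(k) = n+δ, i.e. 0.42·2.5·k^(0.42−1) = 0.136, so k_gold = (0.42·2.5/0.136)^(1/0.58) ≈ 33.9181.
y_gold = 2.5·33.9181^0.42 ≈ 10.9830.
c_gold = y_gold − (n+δ)·k_gold = 10.9830 − 0.136·33.9181 ≈ 6.3701.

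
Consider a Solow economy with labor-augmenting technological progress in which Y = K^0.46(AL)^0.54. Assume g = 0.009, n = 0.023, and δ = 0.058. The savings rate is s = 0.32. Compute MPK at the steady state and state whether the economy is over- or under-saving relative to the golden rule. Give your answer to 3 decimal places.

under-saving; MPK ≈ 0.129

n + g + δ = 0.023 + 0.009 + 0.058 = 0.09.
Steady-state k*: s·k^0.46 = 0.09·k gives k* = (0.32/0.09)^(1/0.54) ≈ 10.4761.
MPK = 0.46·10.4761^(-0.54) ≈ 0.1294.
MPK > n+g+δ = 0.09, so the economy is dynamically efficient (under-saving).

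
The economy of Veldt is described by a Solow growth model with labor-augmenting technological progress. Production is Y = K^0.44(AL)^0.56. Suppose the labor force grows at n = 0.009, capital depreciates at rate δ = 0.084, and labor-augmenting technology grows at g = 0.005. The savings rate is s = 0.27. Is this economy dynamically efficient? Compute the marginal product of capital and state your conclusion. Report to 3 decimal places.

Capital per effective worker breaks even when investment replaces (n + g + δ)·k; here n + g + δ = 0.098.
Steady-state k*: s·k^0.44 = 0.098·k gives k* = (0.27/0.098)^(1/0.56) ≈ 6.1089.
MPK = 0.44·6.1089^(-0.56) ≈ 0.1597.
MPK > n+g+δ = 0.098, so the economy is dynamically efficient (under-saving).

dynamically efficient; MPK ≈ 0.160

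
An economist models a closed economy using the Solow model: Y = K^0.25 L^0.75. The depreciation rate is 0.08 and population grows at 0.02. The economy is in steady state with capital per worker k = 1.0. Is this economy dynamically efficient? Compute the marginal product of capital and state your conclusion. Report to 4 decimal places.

dynamically efficient; MPK ≈ 0.2500

n + δ = 0.02 + 0.08 = 0.1.
MPK = 0.25·k^(0.25−1) = 0.25·1.0^(-0.75) ≈ 0.2500.
MPK > 0.1, so the economy is dynamically efficient (under-saving).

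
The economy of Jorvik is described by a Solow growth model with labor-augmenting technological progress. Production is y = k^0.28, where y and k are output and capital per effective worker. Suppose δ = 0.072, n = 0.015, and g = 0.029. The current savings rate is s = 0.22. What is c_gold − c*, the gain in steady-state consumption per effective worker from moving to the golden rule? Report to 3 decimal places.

Δc ≈ 0.014

n + g + δ = 0.015 + 0.029 + 0.072 = 0.116.
Current steady state (s = 0.22): k* = (0.22/0.116)^(1/0.72) ≈ 2.4326, y* = 2.4326^0.28 ≈ 1.2826, c* = (1−0.22)·1.2826 ≈ 1.0004.
Golden rule sets MPK = n+g+δ: 0.28·k^(0.28−1) = 0.116, so k_gold = (0.28/0.116)^(1/0.72) ≈ 3.4004.
y_gold = 3.4004^0.28 ≈ 1.4087, c_gold = y_gold − 0.116·k_gold ≈ 1.0143.
Gain: Δc = 1.0143 − 1.0004 ≈ 0.0138.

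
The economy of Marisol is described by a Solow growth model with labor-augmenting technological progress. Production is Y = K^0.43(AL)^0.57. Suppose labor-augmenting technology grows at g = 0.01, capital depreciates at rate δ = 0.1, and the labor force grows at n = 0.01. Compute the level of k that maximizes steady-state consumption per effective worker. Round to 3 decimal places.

Break-even investment rate: n + g + δ = 0.01 + 0.01 + 0.1 = 0.12.
Golden rule sets MPK = n+g+δ: 0.43·k^(0.43−1) = 0.12, so k_gold = (0.43/0.12)^(1/0.57) ≈ 9.3850.

k_gold ≈ 9.385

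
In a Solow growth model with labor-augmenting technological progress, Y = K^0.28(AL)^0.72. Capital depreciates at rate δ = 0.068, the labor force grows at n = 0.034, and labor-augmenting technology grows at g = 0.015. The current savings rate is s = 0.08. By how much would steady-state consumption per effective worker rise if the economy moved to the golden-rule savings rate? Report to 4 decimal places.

Δc ≈ 0.2173

n + g + δ = 0.034 + 0.015 + 0.068 = 0.117.
Current steady state (s = 0.08): k* = (0.08/0.117)^(1/0.72) ≈ 0.5898, y* = 0.5898^0.28 ≈ 0.8626, c* = (1−0.08)·0.8626 ≈ 0.7936.
Maximizing c = f(k) − (n+g+δ)·k gives f'(k) = n+g+δ, i.e. 0.28·k^(0.28−1) = 0.117, so k_gold = (0.28/0.117)^(1/0.72) ≈ 3.3601.
y_gold = 3.3601^0.28 ≈ 1.4040, c_gold = y_gold − 0.117·k_gold ≈ 1.0109.
Gain: Δc = 1.0109 − 0.7936 ≈ 0.2173.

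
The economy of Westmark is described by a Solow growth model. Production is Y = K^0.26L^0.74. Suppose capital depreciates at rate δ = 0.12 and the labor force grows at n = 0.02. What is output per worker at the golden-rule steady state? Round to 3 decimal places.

n + δ = 0.02 + 0.12 = 0.14.
Maximizing c = f(k) − (n+δ)·k gives f'(k) = n+δ, i.e. 0.26·k^(0.26−1) = 0.14, so k_gold = (0.26/0.14)^(1/0.74) ≈ 2.3084.
Output: y_gold = k_gold^0.26 = 2.3084^0.26 ≈ 1.2430.

y_gold ≈ 1.243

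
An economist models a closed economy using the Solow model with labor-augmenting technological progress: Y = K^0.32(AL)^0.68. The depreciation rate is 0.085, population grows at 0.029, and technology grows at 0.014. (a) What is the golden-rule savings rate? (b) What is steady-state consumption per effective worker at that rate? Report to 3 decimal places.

Capital per effective worker breaks even when investment replaces (n + g + δ)·k; here n + g + δ = 0.128.
For Cobb-Douglas, s_gold equals capital's share: s_gold = 0.32.
Maximizing c = f(k) − (n+g+δ)·k gives f'(k) = n+g+δ, i.e. 0.32·k^(0.32−1) = 0.128, so k_gold = (0.32/0.128)^(1/0.68) ≈ 3.8477.
y_gold = 3.8477^0.32 ≈ 1.5391; c_gold = (1−0.32)·y_gold ≈ 1.0466.

(a) s_gold = 0.320; (b) c_gold ≈ 1.047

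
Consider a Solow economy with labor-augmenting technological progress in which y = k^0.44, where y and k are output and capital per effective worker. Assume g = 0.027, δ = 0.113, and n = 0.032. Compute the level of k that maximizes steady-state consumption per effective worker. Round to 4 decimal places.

k_gold ≈ 5.3510

The effective depreciation rate is n + g + δ = 0.032 + 0.027 + 0.113 = 0.172.
Maximizing c = f(k) − (n+g+δ)·k gives f'(k) = n+g+δ, i.e. 0.44·k^(0.44−1) = 0.172, so k_gold = (0.44/0.172)^(1/0.56) ≈ 5.3510.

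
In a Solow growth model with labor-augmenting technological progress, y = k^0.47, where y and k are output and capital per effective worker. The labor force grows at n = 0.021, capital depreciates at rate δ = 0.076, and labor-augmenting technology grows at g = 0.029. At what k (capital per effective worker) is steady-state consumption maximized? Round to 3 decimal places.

Break-even investment rate: n + g + δ = 0.021 + 0.029 + 0.076 = 0.126.
At the golden rule the marginal product of capital equals n+g+δ: 0.47·k^(0.47−1) = 0.126. Solving, k_gold = (0.47/0.126)^(1/0.53) ≈ 11.9876.

k_gold ≈ 11.988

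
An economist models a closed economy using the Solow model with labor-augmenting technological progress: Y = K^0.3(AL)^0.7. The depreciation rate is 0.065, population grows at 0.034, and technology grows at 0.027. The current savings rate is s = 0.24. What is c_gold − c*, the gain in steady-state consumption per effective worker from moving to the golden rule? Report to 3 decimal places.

Δc ≈ 0.014

The effective depreciation rate is n + g + δ = 0.034 + 0.027 + 0.065 = 0.126.
Current steady state (s = 0.24): k* = (0.24/0.126)^(1/0.7) ≈ 2.5106, y* = 2.5106^0.3 ≈ 1.3180, c* = (1−0.24)·1.3180 ≈ 1.0017.
Setting f'(k) = n+g+δ gives 0.3·k^(0.3−1) = 0.126, hence k_gold = (0.3/0.126)^(1/0.7) ≈ 3.4531.
y_gold = 3.4531^0.3 ≈ 1.4503, c_gold = y_gold − 0.126·k_gold ≈ 1.0152.
Gain: Δc = 1.0152 − 1.0017 ≈ 0.0135.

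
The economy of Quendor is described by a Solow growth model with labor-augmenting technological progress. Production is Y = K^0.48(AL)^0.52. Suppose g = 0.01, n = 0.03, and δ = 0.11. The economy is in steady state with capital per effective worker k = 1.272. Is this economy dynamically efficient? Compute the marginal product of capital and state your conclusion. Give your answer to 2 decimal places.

dynamically efficient; MPK ≈ 0.42

n + g + δ = 0.03 + 0.01 + 0.11 = 0.15.
MPK = 0.48·k^(0.48−1) = 0.48·1.272^(-0.52) ≈ 0.4236.
MPK > 0.15, so the economy is dynamically efficient (under-saving).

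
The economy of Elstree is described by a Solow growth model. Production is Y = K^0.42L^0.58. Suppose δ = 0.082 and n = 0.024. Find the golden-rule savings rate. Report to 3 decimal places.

s_gold = 0.420

Break-even investment rate: n + δ = 0.024 + 0.082 = 0.106.
At the golden rule MPK = n+δ, and in any Cobb-Douglas steady state s = (n+δ)·k/y = MPK·k/y = capital's share 0.42.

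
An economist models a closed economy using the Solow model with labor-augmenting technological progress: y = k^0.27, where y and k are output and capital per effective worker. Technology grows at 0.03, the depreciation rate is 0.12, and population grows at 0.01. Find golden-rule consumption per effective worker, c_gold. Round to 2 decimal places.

c_gold ≈ 0.89

n + g + δ = 0.01 + 0.03 + 0.12 = 0.16.
Golden rule sets MPK = n+g+δ: 0.27·k^(0.27−1) = 0.16, so k_gold = (0.27/0.16)^(1/0.73) ≈ 2.0478.
y_gold = 2.0478^0.27 ≈ 1.2135.
c_gold = y_gold − (n+g+δ)·k_gold = 1.2135 − 0.16·2.0478 ≈ 0.8859.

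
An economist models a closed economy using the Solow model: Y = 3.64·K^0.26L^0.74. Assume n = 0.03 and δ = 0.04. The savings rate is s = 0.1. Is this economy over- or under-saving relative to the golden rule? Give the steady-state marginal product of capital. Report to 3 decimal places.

Capital per worker breaks even when investment replaces (n + δ)·k; here n + δ = 0.07.
Steady-state k*: s·A·k^0.26 = 0.07·k gives k* = (0.1·3.64/0.07)^(1/0.74) ≈ 9.2805.
MPK = 0.26·3.64·9.2805^(-0.74) ≈ 0.1820.
MPK > n+δ = 0.07, so the economy is dynamically efficient (under-saving).

under-saving; MPK ≈ 0.182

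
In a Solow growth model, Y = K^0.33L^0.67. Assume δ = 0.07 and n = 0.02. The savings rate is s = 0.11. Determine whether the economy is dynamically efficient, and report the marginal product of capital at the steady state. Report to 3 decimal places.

Capital per worker breaks even when investment replaces (n + δ)·k; here n + δ = 0.09.
Steady-state k*: s·k^0.33 = 0.09·k gives k* = (0.11/0.09)^(1/0.67) ≈ 1.3492.
MPK = 0.33·1.3492^(-0.67) ≈ 0.2700.
MPK > n+δ = 0.09, so the economy is dynamically efficient (under-saving).

dynamically efficient; MPK ≈ 0.270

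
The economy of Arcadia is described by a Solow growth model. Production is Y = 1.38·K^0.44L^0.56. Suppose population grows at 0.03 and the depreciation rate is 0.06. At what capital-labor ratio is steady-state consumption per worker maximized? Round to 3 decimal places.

The effective depreciation rate is n + δ = 0.03 + 0.06 = 0.09.
At the golden rule the marginal product of capital equals n+δ: 0.44·1.38·k^(0.44−1) = 0.09. Solving, k_gold = (0.44·1.38/0.09)^(1/0.56) ≈ 30.2355.

k_gold ≈ 30.235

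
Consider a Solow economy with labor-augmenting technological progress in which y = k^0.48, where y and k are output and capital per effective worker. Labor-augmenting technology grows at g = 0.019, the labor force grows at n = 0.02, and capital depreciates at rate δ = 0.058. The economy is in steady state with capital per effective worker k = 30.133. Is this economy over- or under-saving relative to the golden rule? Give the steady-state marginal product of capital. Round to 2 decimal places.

over-saving; MPK ≈ 0.08

Break-even investment rate: n + g + δ = 0.02 + 0.019 + 0.058 = 0.097.
MPK = 0.48·k^(0.48−1) = 0.48·30.133^(-0.52) ≈ 0.0817.
MPK < 0.097, so the economy is dynamically inefficient (over-saving).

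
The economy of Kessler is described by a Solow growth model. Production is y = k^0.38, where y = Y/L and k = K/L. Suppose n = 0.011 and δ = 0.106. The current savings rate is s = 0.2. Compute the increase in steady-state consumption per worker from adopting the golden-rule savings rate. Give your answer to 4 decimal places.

Capital per worker breaks even when investment replaces (n + δ)·k; here n + δ = 0.117.
Current steady state (s = 0.2): k* = (0.2/0.117)^(1/0.62) ≈ 2.3744, y* = 2.3744^0.38 ≈ 1.3890, c* = (1−0.2)·1.3890 ≈ 1.1112.
Maximizing c = f(k) − (n+δ)·k gives f'(k) = n+δ, i.e. 0.38·k^(0.38−1) = 0.117, so k_gold = (0.38/0.117)^(1/0.62) ≈ 6.6859.
y_gold = 6.6859^0.38 ≈ 2.0585, c_gold = y_gold − 0.117·k_gold ≈ 1.2763.
Gain: Δc = 1.2763 − 1.1112 ≈ 0.1651.

Δc ≈ 0.1651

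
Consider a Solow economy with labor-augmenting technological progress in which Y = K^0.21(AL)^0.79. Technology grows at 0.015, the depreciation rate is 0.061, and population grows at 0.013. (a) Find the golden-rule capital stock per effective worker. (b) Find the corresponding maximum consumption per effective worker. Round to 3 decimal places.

The effective depreciation rate is n + g + δ = 0.013 + 0.015 + 0.061 = 0.089.
Setting f'(k) = n+g+δ gives 0.21·k^(0.21−1) = 0.089, hence k_gold = (0.21/0.089)^(1/0.79) ≈ 2.9644.
y_gold = 2.9644^0.21 ≈ 1.2563; c_gold = y_gold − 0.089·k_gold ≈ 0.9925.

(a) k_gold ≈ 2.964; (b) c_gold ≈ 0.993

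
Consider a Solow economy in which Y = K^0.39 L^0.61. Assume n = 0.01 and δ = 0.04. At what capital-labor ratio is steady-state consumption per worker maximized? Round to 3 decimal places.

n + δ = 0.01 + 0.04 = 0.05.
Setting f'(k) = n+δ gives 0.39·k^(0.39−1) = 0.05, hence k_gold = (0.39/0.05)^(1/0.61) ≈ 29.0035.

k_gold ≈ 29.003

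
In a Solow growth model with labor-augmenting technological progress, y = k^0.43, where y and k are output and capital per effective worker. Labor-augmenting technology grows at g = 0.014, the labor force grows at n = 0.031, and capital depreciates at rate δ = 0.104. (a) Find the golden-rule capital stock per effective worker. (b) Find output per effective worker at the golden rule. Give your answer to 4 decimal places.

n + g + δ = 0.031 + 0.014 + 0.104 = 0.149.
Golden rule sets MPK = n+g+δ: 0.43·k^(0.43−1) = 0.149, so k_gold = (0.43/0.149)^(1/0.57) ≈ 6.4197.
y_gold = 6.4197^0.43 ≈ 2.2245.

(a) k_gold ≈ 6.4197; (b) y_gold ≈ 2.2245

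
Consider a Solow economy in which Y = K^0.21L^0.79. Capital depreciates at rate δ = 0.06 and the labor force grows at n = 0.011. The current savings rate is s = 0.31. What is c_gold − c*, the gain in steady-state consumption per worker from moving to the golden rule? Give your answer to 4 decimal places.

Break-even investment rate: n + δ = 0.011 + 0.06 = 0.071.
Current steady state (s = 0.31): k* = (0.31/0.071)^(1/0.79) ≈ 6.4604, y* = 6.4604^0.21 ≈ 1.4796, c* = (1−0.31)·1.4796 ≈ 1.0209.
At the golden rule the marginal product of capital equals n+δ: 0.21·k^(0.21−1) = 0.071. Solving, k_gold = (0.21/0.071)^(1/0.79) ≈ 3.9460.
y_gold = 3.9460^0.21 ≈ 1.3341, c_gold = y_gold − 0.071·k_gold ≈ 1.0539.
Gain: Δc = 1.0539 − 1.0209 ≈ 0.0330.

Δc ≈ 0.0330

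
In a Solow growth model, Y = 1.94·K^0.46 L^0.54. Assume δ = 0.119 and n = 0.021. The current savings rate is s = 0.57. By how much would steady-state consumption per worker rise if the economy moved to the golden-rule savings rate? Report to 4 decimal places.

Δc ≈ 0.2240

The effective depreciation rate is n + δ = 0.021 + 0.119 = 0.14.
Current steady state (s = 0.57): k* = (0.57·1.94/0.14)^(1/0.54) ≈ 45.9332, y* = 1.94·45.9332^0.46 ≈ 11.2818, c* = (1−0.57)·11.2818 ≈ 4.8512.
At the golden rule the marginal product of capital equals n+δ: 0.46·1.94·k^(0.46−1) = 0.14. Solving, k_gold = (0.46·1.94/0.14)^(1/0.54) ≈ 30.8808.
y_gold = 1.94·30.8808^0.46 ≈ 9.3985, c_gold = y_gold − 0.14·k_gold ≈ 5.0752.
Gain: Δc = 5.0752 − 4.8512 ≈ 0.2240.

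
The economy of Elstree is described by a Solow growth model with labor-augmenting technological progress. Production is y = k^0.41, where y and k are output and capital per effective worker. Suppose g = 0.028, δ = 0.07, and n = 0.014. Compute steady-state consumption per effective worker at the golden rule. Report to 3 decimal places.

The effective depreciation rate is n + g + δ = 0.014 + 0.028 + 0.07 = 0.112.
Golden rule sets MPK = n+g+δ: 0.41·k^(0.41−1) = 0.112, so k_gold = (0.41/0.112)^(1/0.59) ≈ 9.0198.
y_gold = 9.0198^0.41 ≈ 2.4639.
c_gold = y_gold − (n+g+δ)·k_gold = 2.4639 − 0.112·9.0198 ≈ 1.4537.

c_gold ≈ 1.454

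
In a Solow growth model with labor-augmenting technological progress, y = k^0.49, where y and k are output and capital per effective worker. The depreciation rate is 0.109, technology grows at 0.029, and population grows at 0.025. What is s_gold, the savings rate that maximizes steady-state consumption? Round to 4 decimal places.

n + g + δ = 0.025 + 0.029 + 0.109 = 0.163.
At the golden rule MPK = n+g+δ, and in any Cobb-Douglas steady state s = (n+g+δ)·k/y = MPK·k/y = capital's share 0.49.

s_gold = 0.4900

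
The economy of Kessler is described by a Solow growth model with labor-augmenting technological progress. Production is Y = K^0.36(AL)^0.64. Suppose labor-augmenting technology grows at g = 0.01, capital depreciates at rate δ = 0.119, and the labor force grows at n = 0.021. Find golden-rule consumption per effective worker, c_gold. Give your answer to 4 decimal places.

c_gold ≈ 1.0472

Capital per effective worker breaks even when investment replaces (n + g + δ)·k; here n + g + δ = 0.15.
Maximizing c = f(k) − (n+g+δ)·k gives f'(k) = n+g+δ, i.e. 0.36·k^(0.36−1) = 0.15, so k_gold = (0.36/0.15)^(1/0.64) ≈ 3.9272.
y_gold = 3.9272^0.36 ≈ 1.6363.
c_gold = y_gold − (n+g+δ)·k_gold = 1.6363 − 0.15·3.9272 ≈ 1.0472.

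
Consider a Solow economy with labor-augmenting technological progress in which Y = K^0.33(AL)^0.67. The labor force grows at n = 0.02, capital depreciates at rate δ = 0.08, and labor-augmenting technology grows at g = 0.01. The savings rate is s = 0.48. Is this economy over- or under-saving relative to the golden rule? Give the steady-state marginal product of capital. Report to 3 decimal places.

over-saving; MPK ≈ 0.076

Capital per effective worker breaks even when investment replaces (n + g + δ)·k; here n + g + δ = 0.11.
Steady-state k*: s·k^0.33 = 0.11·k gives k* = (0.48/0.11)^(1/0.67) ≈ 9.0157.
MPK = 0.33·9.0157^(-0.67) ≈ 0.0756.
MPK < n+g+δ = 0.11, so the economy is dynamically inefficient (over-saving).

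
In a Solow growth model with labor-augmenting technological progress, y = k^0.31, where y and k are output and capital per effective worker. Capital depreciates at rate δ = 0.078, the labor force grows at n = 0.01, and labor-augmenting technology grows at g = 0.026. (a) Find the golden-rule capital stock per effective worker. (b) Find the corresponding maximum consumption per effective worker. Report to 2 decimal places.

Capital per effective worker breaks even when investment replaces (n + g + δ)·k; here n + g + δ = 0.114.
Maximizing c = f(k) − (n+g+δ)·k gives f'(k) = n+g+δ, i.e. 0.31·k^(0.31−1) = 0.114, so k_gold = (0.31/0.114)^(1/0.69) ≈ 4.2623.
y_gold = 4.2623^0.31 ≈ 1.5674; c_gold = y_gold − 0.114·k_gold ≈ 1.0815.

(a) k_gold ≈ 4.26; (b) c_gold ≈ 1.08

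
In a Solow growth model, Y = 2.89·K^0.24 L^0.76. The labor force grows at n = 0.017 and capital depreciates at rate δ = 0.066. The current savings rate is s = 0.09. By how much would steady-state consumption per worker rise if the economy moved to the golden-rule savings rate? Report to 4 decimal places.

n + δ = 0.017 + 0.066 = 0.083.
Current steady state (s = 0.09): k* = (0.09·2.89/0.083)^(1/0.76) ≈ 4.4948, y* = 2.89·4.4948^0.24 ≈ 4.1452, c* = (1−0.09)·4.1452 ≈ 3.7722.
Setting f'(k) = n+δ gives 0.24·2.89·k^(0.24−1) = 0.083, hence k_gold = (0.24·2.89/0.083)^(1/0.76) ≈ 16.3380.
y_gold = 2.89·16.3380^0.24 ≈ 5.6502, c_gold = y_gold − 0.083·k_gold ≈ 4.2942.
Gain: Δc = 4.2942 − 3.7722 ≈ 0.5220.

Δc ≈ 0.5220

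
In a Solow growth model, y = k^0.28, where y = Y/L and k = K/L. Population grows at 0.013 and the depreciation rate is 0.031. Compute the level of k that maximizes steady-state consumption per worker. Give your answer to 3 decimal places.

k_gold ≈ 13.069

n + δ = 0.013 + 0.031 = 0.044.
Golden rule sets MPK = n+δ: 0.28·k^(0.28−1) = 0.044, so k_gold = (0.28/0.044)^(1/0.72) ≈ 13.0695.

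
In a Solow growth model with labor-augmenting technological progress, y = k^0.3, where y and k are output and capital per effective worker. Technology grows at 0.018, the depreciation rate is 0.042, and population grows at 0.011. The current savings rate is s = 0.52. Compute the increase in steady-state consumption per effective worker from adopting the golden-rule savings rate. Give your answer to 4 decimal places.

n + g + δ = 0.011 + 0.018 + 0.042 = 0.071.
Current steady state (s = 0.52): k* = (0.52/0.071)^(1/0.7) ≈ 17.1929, y* = 17.1929^0.3 ≈ 2.3475, c* = (1−0.52)·2.3475 ≈ 1.1268.
At the golden rule the marginal product of capital equals n+g+δ: 0.3·k^(0.3−1) = 0.071. Solving, k_gold = (0.3/0.071)^(1/0.7) ≈ 7.8359.
y_gold = 7.8359^0.3 ≈ 1.8545, c_gold = y_gold − 0.071·k_gold ≈ 1.2982.
Gain: Δc = 1.2982 − 1.1268 ≈ 0.1714.

Δc ≈ 0.1714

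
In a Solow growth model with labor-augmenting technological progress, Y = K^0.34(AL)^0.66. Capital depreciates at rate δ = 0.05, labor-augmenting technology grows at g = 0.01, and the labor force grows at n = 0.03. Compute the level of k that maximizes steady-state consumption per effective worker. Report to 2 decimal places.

The effective depreciation rate is n + g + δ = 0.03 + 0.01 + 0.05 = 0.09.
Setting f'(k) = n+g+δ gives 0.34·k^(0.34−1) = 0.09, hence k_gold = (0.34/0.09)^(1/0.66) ≈ 7.4920.

k_gold ≈ 7.49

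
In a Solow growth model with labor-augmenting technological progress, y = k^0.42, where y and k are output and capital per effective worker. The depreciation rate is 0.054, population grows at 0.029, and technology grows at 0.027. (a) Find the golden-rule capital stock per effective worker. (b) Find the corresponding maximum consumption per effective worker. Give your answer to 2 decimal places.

(a) k_gold ≈ 10.07; (b) c_gold ≈ 1.53

n + g + δ = 0.029 + 0.027 + 0.054 = 0.11.
Setting f'(k) = n+g+δ gives 0.42·k^(0.42−1) = 0.11, hence k_gold = (0.42/0.11)^(1/0.58) ≈ 10.0740.
y_gold = 10.0740^0.42 ≈ 2.6384; c_gold = y_gold − 0.11·k_gold ≈ 1.5303.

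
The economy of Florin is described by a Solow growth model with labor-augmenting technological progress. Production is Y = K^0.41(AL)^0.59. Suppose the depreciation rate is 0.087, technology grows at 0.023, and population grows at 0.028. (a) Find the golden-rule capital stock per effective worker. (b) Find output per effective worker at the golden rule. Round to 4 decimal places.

Break-even investment rate: n + g + δ = 0.028 + 0.023 + 0.087 = 0.138.
Maximizing c = f(k) − (n+g+δ)·k gives f'(k) = n+g+δ, i.e. 0.41·k^(0.41−1) = 0.138, so k_gold = (0.41/0.138)^(1/0.59) ≈ 6.3319.
y_gold = 6.3319^0.41 ≈ 2.1312.

(a) k_gold ≈ 6.3319; (b) y_gold ≈ 2.1312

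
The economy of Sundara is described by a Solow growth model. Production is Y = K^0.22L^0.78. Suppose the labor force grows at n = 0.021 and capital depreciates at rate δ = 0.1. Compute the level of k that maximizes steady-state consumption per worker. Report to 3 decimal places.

Break-even investment rate: n + δ = 0.021 + 0.1 = 0.121.
Golden rule sets MPK = n+δ: 0.22·k^(0.22−1) = 0.121, so k_gold = (0.22/0.121)^(1/0.78) ≈ 2.1521.

k_gold ≈ 2.152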